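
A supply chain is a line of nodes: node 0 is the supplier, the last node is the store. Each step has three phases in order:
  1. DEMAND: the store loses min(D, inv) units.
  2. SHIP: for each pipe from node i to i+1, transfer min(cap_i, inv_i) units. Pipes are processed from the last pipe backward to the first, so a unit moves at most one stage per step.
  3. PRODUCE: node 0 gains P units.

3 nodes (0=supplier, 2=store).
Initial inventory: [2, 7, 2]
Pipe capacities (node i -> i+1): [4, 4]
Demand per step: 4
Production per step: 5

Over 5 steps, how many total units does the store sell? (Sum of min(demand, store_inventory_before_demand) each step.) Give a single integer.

Answer: 18

Derivation:
Step 1: sold=2 (running total=2) -> [5 5 4]
Step 2: sold=4 (running total=6) -> [6 5 4]
Step 3: sold=4 (running total=10) -> [7 5 4]
Step 4: sold=4 (running total=14) -> [8 5 4]
Step 5: sold=4 (running total=18) -> [9 5 4]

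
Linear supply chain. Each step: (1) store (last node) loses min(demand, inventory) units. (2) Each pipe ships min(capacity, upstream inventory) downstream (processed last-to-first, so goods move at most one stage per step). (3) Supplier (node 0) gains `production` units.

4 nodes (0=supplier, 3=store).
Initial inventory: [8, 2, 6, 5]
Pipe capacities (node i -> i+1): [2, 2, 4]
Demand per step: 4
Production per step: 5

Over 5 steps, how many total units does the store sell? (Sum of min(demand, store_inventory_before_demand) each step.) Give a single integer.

Answer: 17

Derivation:
Step 1: sold=4 (running total=4) -> [11 2 4 5]
Step 2: sold=4 (running total=8) -> [14 2 2 5]
Step 3: sold=4 (running total=12) -> [17 2 2 3]
Step 4: sold=3 (running total=15) -> [20 2 2 2]
Step 5: sold=2 (running total=17) -> [23 2 2 2]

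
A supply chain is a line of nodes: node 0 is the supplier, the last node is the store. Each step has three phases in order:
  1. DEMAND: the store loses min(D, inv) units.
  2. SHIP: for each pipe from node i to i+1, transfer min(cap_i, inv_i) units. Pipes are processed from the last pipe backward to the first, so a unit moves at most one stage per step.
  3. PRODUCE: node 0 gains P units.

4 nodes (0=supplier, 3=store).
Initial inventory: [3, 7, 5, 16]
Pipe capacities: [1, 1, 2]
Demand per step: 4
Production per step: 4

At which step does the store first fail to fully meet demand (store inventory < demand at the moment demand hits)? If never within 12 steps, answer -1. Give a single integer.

Step 1: demand=4,sold=4 ship[2->3]=2 ship[1->2]=1 ship[0->1]=1 prod=4 -> [6 7 4 14]
Step 2: demand=4,sold=4 ship[2->3]=2 ship[1->2]=1 ship[0->1]=1 prod=4 -> [9 7 3 12]
Step 3: demand=4,sold=4 ship[2->3]=2 ship[1->2]=1 ship[0->1]=1 prod=4 -> [12 7 2 10]
Step 4: demand=4,sold=4 ship[2->3]=2 ship[1->2]=1 ship[0->1]=1 prod=4 -> [15 7 1 8]
Step 5: demand=4,sold=4 ship[2->3]=1 ship[1->2]=1 ship[0->1]=1 prod=4 -> [18 7 1 5]
Step 6: demand=4,sold=4 ship[2->3]=1 ship[1->2]=1 ship[0->1]=1 prod=4 -> [21 7 1 2]
Step 7: demand=4,sold=2 ship[2->3]=1 ship[1->2]=1 ship[0->1]=1 prod=4 -> [24 7 1 1]
Step 8: demand=4,sold=1 ship[2->3]=1 ship[1->2]=1 ship[0->1]=1 prod=4 -> [27 7 1 1]
Step 9: demand=4,sold=1 ship[2->3]=1 ship[1->2]=1 ship[0->1]=1 prod=4 -> [30 7 1 1]
Step 10: demand=4,sold=1 ship[2->3]=1 ship[1->2]=1 ship[0->1]=1 prod=4 -> [33 7 1 1]
Step 11: demand=4,sold=1 ship[2->3]=1 ship[1->2]=1 ship[0->1]=1 prod=4 -> [36 7 1 1]
Step 12: demand=4,sold=1 ship[2->3]=1 ship[1->2]=1 ship[0->1]=1 prod=4 -> [39 7 1 1]
First stockout at step 7

7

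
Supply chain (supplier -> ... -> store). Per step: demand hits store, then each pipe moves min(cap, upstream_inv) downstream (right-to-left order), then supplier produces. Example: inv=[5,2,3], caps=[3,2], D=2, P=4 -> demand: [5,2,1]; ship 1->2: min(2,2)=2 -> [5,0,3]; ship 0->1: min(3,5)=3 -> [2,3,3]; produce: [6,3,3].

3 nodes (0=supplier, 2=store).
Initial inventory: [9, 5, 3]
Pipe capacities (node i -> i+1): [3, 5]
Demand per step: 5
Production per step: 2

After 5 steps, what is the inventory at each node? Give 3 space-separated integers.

Step 1: demand=5,sold=3 ship[1->2]=5 ship[0->1]=3 prod=2 -> inv=[8 3 5]
Step 2: demand=5,sold=5 ship[1->2]=3 ship[0->1]=3 prod=2 -> inv=[7 3 3]
Step 3: demand=5,sold=3 ship[1->2]=3 ship[0->1]=3 prod=2 -> inv=[6 3 3]
Step 4: demand=5,sold=3 ship[1->2]=3 ship[0->1]=3 prod=2 -> inv=[5 3 3]
Step 5: demand=5,sold=3 ship[1->2]=3 ship[0->1]=3 prod=2 -> inv=[4 3 3]

4 3 3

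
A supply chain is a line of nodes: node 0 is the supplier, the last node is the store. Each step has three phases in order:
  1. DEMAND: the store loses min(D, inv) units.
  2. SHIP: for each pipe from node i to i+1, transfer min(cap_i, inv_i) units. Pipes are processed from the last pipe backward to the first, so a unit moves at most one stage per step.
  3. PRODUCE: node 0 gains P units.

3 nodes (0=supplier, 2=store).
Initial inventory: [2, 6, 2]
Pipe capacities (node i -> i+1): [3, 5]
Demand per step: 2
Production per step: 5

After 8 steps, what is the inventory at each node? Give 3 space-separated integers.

Step 1: demand=2,sold=2 ship[1->2]=5 ship[0->1]=2 prod=5 -> inv=[5 3 5]
Step 2: demand=2,sold=2 ship[1->2]=3 ship[0->1]=3 prod=5 -> inv=[7 3 6]
Step 3: demand=2,sold=2 ship[1->2]=3 ship[0->1]=3 prod=5 -> inv=[9 3 7]
Step 4: demand=2,sold=2 ship[1->2]=3 ship[0->1]=3 prod=5 -> inv=[11 3 8]
Step 5: demand=2,sold=2 ship[1->2]=3 ship[0->1]=3 prod=5 -> inv=[13 3 9]
Step 6: demand=2,sold=2 ship[1->2]=3 ship[0->1]=3 prod=5 -> inv=[15 3 10]
Step 7: demand=2,sold=2 ship[1->2]=3 ship[0->1]=3 prod=5 -> inv=[17 3 11]
Step 8: demand=2,sold=2 ship[1->2]=3 ship[0->1]=3 prod=5 -> inv=[19 3 12]

19 3 12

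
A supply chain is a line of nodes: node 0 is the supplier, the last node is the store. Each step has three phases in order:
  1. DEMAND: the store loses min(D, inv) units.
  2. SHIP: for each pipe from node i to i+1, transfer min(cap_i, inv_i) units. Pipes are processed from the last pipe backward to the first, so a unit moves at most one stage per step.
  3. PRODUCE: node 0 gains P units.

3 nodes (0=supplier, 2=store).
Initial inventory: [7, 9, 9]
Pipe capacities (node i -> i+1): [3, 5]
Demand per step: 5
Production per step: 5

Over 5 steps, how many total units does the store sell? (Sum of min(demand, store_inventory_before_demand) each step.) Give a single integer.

Step 1: sold=5 (running total=5) -> [9 7 9]
Step 2: sold=5 (running total=10) -> [11 5 9]
Step 3: sold=5 (running total=15) -> [13 3 9]
Step 4: sold=5 (running total=20) -> [15 3 7]
Step 5: sold=5 (running total=25) -> [17 3 5]

Answer: 25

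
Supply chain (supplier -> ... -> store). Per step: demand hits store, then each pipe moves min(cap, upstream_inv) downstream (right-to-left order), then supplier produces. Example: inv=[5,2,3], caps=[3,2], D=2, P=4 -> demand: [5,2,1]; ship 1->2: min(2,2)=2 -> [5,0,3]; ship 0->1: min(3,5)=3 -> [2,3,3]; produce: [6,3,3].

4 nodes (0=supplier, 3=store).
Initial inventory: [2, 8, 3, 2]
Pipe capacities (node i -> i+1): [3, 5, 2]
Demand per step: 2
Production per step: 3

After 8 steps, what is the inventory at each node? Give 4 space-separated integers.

Step 1: demand=2,sold=2 ship[2->3]=2 ship[1->2]=5 ship[0->1]=2 prod=3 -> inv=[3 5 6 2]
Step 2: demand=2,sold=2 ship[2->3]=2 ship[1->2]=5 ship[0->1]=3 prod=3 -> inv=[3 3 9 2]
Step 3: demand=2,sold=2 ship[2->3]=2 ship[1->2]=3 ship[0->1]=3 prod=3 -> inv=[3 3 10 2]
Step 4: demand=2,sold=2 ship[2->3]=2 ship[1->2]=3 ship[0->1]=3 prod=3 -> inv=[3 3 11 2]
Step 5: demand=2,sold=2 ship[2->3]=2 ship[1->2]=3 ship[0->1]=3 prod=3 -> inv=[3 3 12 2]
Step 6: demand=2,sold=2 ship[2->3]=2 ship[1->2]=3 ship[0->1]=3 prod=3 -> inv=[3 3 13 2]
Step 7: demand=2,sold=2 ship[2->3]=2 ship[1->2]=3 ship[0->1]=3 prod=3 -> inv=[3 3 14 2]
Step 8: demand=2,sold=2 ship[2->3]=2 ship[1->2]=3 ship[0->1]=3 prod=3 -> inv=[3 3 15 2]

3 3 15 2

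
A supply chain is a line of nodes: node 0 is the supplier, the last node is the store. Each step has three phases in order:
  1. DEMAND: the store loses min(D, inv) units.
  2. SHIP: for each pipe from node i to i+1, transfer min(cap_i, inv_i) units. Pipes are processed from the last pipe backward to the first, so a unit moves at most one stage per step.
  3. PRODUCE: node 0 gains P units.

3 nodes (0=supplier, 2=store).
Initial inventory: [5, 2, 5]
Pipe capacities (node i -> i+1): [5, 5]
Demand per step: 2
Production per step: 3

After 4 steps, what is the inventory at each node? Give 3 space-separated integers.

Step 1: demand=2,sold=2 ship[1->2]=2 ship[0->1]=5 prod=3 -> inv=[3 5 5]
Step 2: demand=2,sold=2 ship[1->2]=5 ship[0->1]=3 prod=3 -> inv=[3 3 8]
Step 3: demand=2,sold=2 ship[1->2]=3 ship[0->1]=3 prod=3 -> inv=[3 3 9]
Step 4: demand=2,sold=2 ship[1->2]=3 ship[0->1]=3 prod=3 -> inv=[3 3 10]

3 3 10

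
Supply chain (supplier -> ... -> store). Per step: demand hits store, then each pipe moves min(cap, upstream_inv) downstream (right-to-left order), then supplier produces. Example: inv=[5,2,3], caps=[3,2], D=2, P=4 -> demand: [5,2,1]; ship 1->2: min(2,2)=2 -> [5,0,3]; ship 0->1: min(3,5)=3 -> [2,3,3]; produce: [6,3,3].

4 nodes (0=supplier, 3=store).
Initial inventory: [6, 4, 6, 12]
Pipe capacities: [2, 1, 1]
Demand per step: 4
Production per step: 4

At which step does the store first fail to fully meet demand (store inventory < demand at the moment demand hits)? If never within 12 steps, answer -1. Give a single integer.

Step 1: demand=4,sold=4 ship[2->3]=1 ship[1->2]=1 ship[0->1]=2 prod=4 -> [8 5 6 9]
Step 2: demand=4,sold=4 ship[2->3]=1 ship[1->2]=1 ship[0->1]=2 prod=4 -> [10 6 6 6]
Step 3: demand=4,sold=4 ship[2->3]=1 ship[1->2]=1 ship[0->1]=2 prod=4 -> [12 7 6 3]
Step 4: demand=4,sold=3 ship[2->3]=1 ship[1->2]=1 ship[0->1]=2 prod=4 -> [14 8 6 1]
Step 5: demand=4,sold=1 ship[2->3]=1 ship[1->2]=1 ship[0->1]=2 prod=4 -> [16 9 6 1]
Step 6: demand=4,sold=1 ship[2->3]=1 ship[1->2]=1 ship[0->1]=2 prod=4 -> [18 10 6 1]
Step 7: demand=4,sold=1 ship[2->3]=1 ship[1->2]=1 ship[0->1]=2 prod=4 -> [20 11 6 1]
Step 8: demand=4,sold=1 ship[2->3]=1 ship[1->2]=1 ship[0->1]=2 prod=4 -> [22 12 6 1]
Step 9: demand=4,sold=1 ship[2->3]=1 ship[1->2]=1 ship[0->1]=2 prod=4 -> [24 13 6 1]
Step 10: demand=4,sold=1 ship[2->3]=1 ship[1->2]=1 ship[0->1]=2 prod=4 -> [26 14 6 1]
Step 11: demand=4,sold=1 ship[2->3]=1 ship[1->2]=1 ship[0->1]=2 prod=4 -> [28 15 6 1]
Step 12: demand=4,sold=1 ship[2->3]=1 ship[1->2]=1 ship[0->1]=2 prod=4 -> [30 16 6 1]
First stockout at step 4

4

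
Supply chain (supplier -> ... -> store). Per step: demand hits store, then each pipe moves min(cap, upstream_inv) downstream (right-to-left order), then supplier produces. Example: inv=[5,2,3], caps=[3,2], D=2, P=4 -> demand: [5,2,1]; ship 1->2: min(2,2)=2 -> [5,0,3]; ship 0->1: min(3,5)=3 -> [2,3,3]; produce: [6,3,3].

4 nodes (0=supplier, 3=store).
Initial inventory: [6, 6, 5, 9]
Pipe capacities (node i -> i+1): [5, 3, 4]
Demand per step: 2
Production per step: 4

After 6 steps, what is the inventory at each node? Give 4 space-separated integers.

Step 1: demand=2,sold=2 ship[2->3]=4 ship[1->2]=3 ship[0->1]=5 prod=4 -> inv=[5 8 4 11]
Step 2: demand=2,sold=2 ship[2->3]=4 ship[1->2]=3 ship[0->1]=5 prod=4 -> inv=[4 10 3 13]
Step 3: demand=2,sold=2 ship[2->3]=3 ship[1->2]=3 ship[0->1]=4 prod=4 -> inv=[4 11 3 14]
Step 4: demand=2,sold=2 ship[2->3]=3 ship[1->2]=3 ship[0->1]=4 prod=4 -> inv=[4 12 3 15]
Step 5: demand=2,sold=2 ship[2->3]=3 ship[1->2]=3 ship[0->1]=4 prod=4 -> inv=[4 13 3 16]
Step 6: demand=2,sold=2 ship[2->3]=3 ship[1->2]=3 ship[0->1]=4 prod=4 -> inv=[4 14 3 17]

4 14 3 17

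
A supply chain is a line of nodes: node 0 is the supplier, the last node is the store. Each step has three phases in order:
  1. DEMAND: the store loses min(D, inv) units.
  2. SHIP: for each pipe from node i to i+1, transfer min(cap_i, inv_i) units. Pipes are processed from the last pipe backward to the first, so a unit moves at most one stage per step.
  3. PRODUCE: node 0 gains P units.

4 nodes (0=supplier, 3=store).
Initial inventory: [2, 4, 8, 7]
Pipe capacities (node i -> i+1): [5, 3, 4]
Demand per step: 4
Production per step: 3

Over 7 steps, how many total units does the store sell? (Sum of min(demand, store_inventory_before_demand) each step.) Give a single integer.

Answer: 28

Derivation:
Step 1: sold=4 (running total=4) -> [3 3 7 7]
Step 2: sold=4 (running total=8) -> [3 3 6 7]
Step 3: sold=4 (running total=12) -> [3 3 5 7]
Step 4: sold=4 (running total=16) -> [3 3 4 7]
Step 5: sold=4 (running total=20) -> [3 3 3 7]
Step 6: sold=4 (running total=24) -> [3 3 3 6]
Step 7: sold=4 (running total=28) -> [3 3 3 5]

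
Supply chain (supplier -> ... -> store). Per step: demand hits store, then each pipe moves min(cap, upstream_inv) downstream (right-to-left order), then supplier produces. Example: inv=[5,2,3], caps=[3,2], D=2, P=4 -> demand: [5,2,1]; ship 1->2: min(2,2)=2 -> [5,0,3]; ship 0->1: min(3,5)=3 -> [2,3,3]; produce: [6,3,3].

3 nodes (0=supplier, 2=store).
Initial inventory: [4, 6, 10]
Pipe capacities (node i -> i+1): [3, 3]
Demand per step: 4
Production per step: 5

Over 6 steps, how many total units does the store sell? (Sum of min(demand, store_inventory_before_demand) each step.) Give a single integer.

Answer: 24

Derivation:
Step 1: sold=4 (running total=4) -> [6 6 9]
Step 2: sold=4 (running total=8) -> [8 6 8]
Step 3: sold=4 (running total=12) -> [10 6 7]
Step 4: sold=4 (running total=16) -> [12 6 6]
Step 5: sold=4 (running total=20) -> [14 6 5]
Step 6: sold=4 (running total=24) -> [16 6 4]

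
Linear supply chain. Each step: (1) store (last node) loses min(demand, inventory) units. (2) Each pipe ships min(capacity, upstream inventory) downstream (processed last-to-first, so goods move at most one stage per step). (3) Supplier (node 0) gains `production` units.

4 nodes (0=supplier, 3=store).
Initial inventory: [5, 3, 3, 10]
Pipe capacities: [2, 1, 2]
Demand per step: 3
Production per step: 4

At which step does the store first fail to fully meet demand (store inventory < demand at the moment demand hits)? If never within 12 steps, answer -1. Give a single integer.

Step 1: demand=3,sold=3 ship[2->3]=2 ship[1->2]=1 ship[0->1]=2 prod=4 -> [7 4 2 9]
Step 2: demand=3,sold=3 ship[2->3]=2 ship[1->2]=1 ship[0->1]=2 prod=4 -> [9 5 1 8]
Step 3: demand=3,sold=3 ship[2->3]=1 ship[1->2]=1 ship[0->1]=2 prod=4 -> [11 6 1 6]
Step 4: demand=3,sold=3 ship[2->3]=1 ship[1->2]=1 ship[0->1]=2 prod=4 -> [13 7 1 4]
Step 5: demand=3,sold=3 ship[2->3]=1 ship[1->2]=1 ship[0->1]=2 prod=4 -> [15 8 1 2]
Step 6: demand=3,sold=2 ship[2->3]=1 ship[1->2]=1 ship[0->1]=2 prod=4 -> [17 9 1 1]
Step 7: demand=3,sold=1 ship[2->3]=1 ship[1->2]=1 ship[0->1]=2 prod=4 -> [19 10 1 1]
Step 8: demand=3,sold=1 ship[2->3]=1 ship[1->2]=1 ship[0->1]=2 prod=4 -> [21 11 1 1]
Step 9: demand=3,sold=1 ship[2->3]=1 ship[1->2]=1 ship[0->1]=2 prod=4 -> [23 12 1 1]
Step 10: demand=3,sold=1 ship[2->3]=1 ship[1->2]=1 ship[0->1]=2 prod=4 -> [25 13 1 1]
Step 11: demand=3,sold=1 ship[2->3]=1 ship[1->2]=1 ship[0->1]=2 prod=4 -> [27 14 1 1]
Step 12: demand=3,sold=1 ship[2->3]=1 ship[1->2]=1 ship[0->1]=2 prod=4 -> [29 15 1 1]
First stockout at step 6

6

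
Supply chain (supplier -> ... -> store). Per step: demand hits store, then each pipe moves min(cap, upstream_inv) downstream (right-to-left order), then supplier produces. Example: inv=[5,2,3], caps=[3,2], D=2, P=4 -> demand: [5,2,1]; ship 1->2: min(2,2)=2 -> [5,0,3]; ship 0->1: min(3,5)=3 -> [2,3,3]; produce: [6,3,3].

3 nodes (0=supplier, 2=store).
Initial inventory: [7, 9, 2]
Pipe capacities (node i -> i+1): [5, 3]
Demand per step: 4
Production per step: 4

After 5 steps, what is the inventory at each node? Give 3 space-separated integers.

Step 1: demand=4,sold=2 ship[1->2]=3 ship[0->1]=5 prod=4 -> inv=[6 11 3]
Step 2: demand=4,sold=3 ship[1->2]=3 ship[0->1]=5 prod=4 -> inv=[5 13 3]
Step 3: demand=4,sold=3 ship[1->2]=3 ship[0->1]=5 prod=4 -> inv=[4 15 3]
Step 4: demand=4,sold=3 ship[1->2]=3 ship[0->1]=4 prod=4 -> inv=[4 16 3]
Step 5: demand=4,sold=3 ship[1->2]=3 ship[0->1]=4 prod=4 -> inv=[4 17 3]

4 17 3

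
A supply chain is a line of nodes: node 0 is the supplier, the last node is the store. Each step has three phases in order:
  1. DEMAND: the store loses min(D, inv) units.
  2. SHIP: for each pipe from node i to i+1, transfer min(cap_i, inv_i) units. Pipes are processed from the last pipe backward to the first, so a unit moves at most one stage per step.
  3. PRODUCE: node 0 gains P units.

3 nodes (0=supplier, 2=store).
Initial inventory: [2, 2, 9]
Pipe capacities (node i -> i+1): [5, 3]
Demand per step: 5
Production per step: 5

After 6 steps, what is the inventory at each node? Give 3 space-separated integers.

Step 1: demand=5,sold=5 ship[1->2]=2 ship[0->1]=2 prod=5 -> inv=[5 2 6]
Step 2: demand=5,sold=5 ship[1->2]=2 ship[0->1]=5 prod=5 -> inv=[5 5 3]
Step 3: demand=5,sold=3 ship[1->2]=3 ship[0->1]=5 prod=5 -> inv=[5 7 3]
Step 4: demand=5,sold=3 ship[1->2]=3 ship[0->1]=5 prod=5 -> inv=[5 9 3]
Step 5: demand=5,sold=3 ship[1->2]=3 ship[0->1]=5 prod=5 -> inv=[5 11 3]
Step 6: demand=5,sold=3 ship[1->2]=3 ship[0->1]=5 prod=5 -> inv=[5 13 3]

5 13 3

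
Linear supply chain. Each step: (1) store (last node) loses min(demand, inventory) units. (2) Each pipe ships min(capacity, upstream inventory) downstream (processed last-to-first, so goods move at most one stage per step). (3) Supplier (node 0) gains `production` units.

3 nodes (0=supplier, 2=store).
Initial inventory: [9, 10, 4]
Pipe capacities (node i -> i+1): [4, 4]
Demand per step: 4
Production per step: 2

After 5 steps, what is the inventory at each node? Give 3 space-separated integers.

Step 1: demand=4,sold=4 ship[1->2]=4 ship[0->1]=4 prod=2 -> inv=[7 10 4]
Step 2: demand=4,sold=4 ship[1->2]=4 ship[0->1]=4 prod=2 -> inv=[5 10 4]
Step 3: demand=4,sold=4 ship[1->2]=4 ship[0->1]=4 prod=2 -> inv=[3 10 4]
Step 4: demand=4,sold=4 ship[1->2]=4 ship[0->1]=3 prod=2 -> inv=[2 9 4]
Step 5: demand=4,sold=4 ship[1->2]=4 ship[0->1]=2 prod=2 -> inv=[2 7 4]

2 7 4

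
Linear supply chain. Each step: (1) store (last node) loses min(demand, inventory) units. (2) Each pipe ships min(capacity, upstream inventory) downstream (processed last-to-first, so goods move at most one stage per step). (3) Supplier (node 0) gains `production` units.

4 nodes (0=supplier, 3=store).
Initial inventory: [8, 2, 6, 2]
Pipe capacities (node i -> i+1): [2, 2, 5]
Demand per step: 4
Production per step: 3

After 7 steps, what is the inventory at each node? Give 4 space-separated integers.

Step 1: demand=4,sold=2 ship[2->3]=5 ship[1->2]=2 ship[0->1]=2 prod=3 -> inv=[9 2 3 5]
Step 2: demand=4,sold=4 ship[2->3]=3 ship[1->2]=2 ship[0->1]=2 prod=3 -> inv=[10 2 2 4]
Step 3: demand=4,sold=4 ship[2->3]=2 ship[1->2]=2 ship[0->1]=2 prod=3 -> inv=[11 2 2 2]
Step 4: demand=4,sold=2 ship[2->3]=2 ship[1->2]=2 ship[0->1]=2 prod=3 -> inv=[12 2 2 2]
Step 5: demand=4,sold=2 ship[2->3]=2 ship[1->2]=2 ship[0->1]=2 prod=3 -> inv=[13 2 2 2]
Step 6: demand=4,sold=2 ship[2->3]=2 ship[1->2]=2 ship[0->1]=2 prod=3 -> inv=[14 2 2 2]
Step 7: demand=4,sold=2 ship[2->3]=2 ship[1->2]=2 ship[0->1]=2 prod=3 -> inv=[15 2 2 2]

15 2 2 2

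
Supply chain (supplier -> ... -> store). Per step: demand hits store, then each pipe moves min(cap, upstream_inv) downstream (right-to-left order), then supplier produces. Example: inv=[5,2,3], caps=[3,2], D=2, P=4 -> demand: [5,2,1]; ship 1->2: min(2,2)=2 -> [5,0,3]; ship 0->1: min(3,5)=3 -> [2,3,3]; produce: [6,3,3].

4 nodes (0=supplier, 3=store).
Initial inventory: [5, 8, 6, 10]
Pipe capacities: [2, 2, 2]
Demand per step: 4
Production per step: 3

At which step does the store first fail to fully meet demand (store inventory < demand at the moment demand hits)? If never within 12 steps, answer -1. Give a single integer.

Step 1: demand=4,sold=4 ship[2->3]=2 ship[1->2]=2 ship[0->1]=2 prod=3 -> [6 8 6 8]
Step 2: demand=4,sold=4 ship[2->3]=2 ship[1->2]=2 ship[0->1]=2 prod=3 -> [7 8 6 6]
Step 3: demand=4,sold=4 ship[2->3]=2 ship[1->2]=2 ship[0->1]=2 prod=3 -> [8 8 6 4]
Step 4: demand=4,sold=4 ship[2->3]=2 ship[1->2]=2 ship[0->1]=2 prod=3 -> [9 8 6 2]
Step 5: demand=4,sold=2 ship[2->3]=2 ship[1->2]=2 ship[0->1]=2 prod=3 -> [10 8 6 2]
Step 6: demand=4,sold=2 ship[2->3]=2 ship[1->2]=2 ship[0->1]=2 prod=3 -> [11 8 6 2]
Step 7: demand=4,sold=2 ship[2->3]=2 ship[1->2]=2 ship[0->1]=2 prod=3 -> [12 8 6 2]
Step 8: demand=4,sold=2 ship[2->3]=2 ship[1->2]=2 ship[0->1]=2 prod=3 -> [13 8 6 2]
Step 9: demand=4,sold=2 ship[2->3]=2 ship[1->2]=2 ship[0->1]=2 prod=3 -> [14 8 6 2]
Step 10: demand=4,sold=2 ship[2->3]=2 ship[1->2]=2 ship[0->1]=2 prod=3 -> [15 8 6 2]
Step 11: demand=4,sold=2 ship[2->3]=2 ship[1->2]=2 ship[0->1]=2 prod=3 -> [16 8 6 2]
Step 12: demand=4,sold=2 ship[2->3]=2 ship[1->2]=2 ship[0->1]=2 prod=3 -> [17 8 6 2]
First stockout at step 5

5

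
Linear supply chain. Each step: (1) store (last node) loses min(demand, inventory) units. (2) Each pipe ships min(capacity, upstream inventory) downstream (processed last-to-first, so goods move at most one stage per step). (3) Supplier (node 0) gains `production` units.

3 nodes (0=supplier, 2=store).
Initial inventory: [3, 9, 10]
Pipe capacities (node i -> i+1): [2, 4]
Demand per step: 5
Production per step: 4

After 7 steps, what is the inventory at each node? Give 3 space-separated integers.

Step 1: demand=5,sold=5 ship[1->2]=4 ship[0->1]=2 prod=4 -> inv=[5 7 9]
Step 2: demand=5,sold=5 ship[1->2]=4 ship[0->1]=2 prod=4 -> inv=[7 5 8]
Step 3: demand=5,sold=5 ship[1->2]=4 ship[0->1]=2 prod=4 -> inv=[9 3 7]
Step 4: demand=5,sold=5 ship[1->2]=3 ship[0->1]=2 prod=4 -> inv=[11 2 5]
Step 5: demand=5,sold=5 ship[1->2]=2 ship[0->1]=2 prod=4 -> inv=[13 2 2]
Step 6: demand=5,sold=2 ship[1->2]=2 ship[0->1]=2 prod=4 -> inv=[15 2 2]
Step 7: demand=5,sold=2 ship[1->2]=2 ship[0->1]=2 prod=4 -> inv=[17 2 2]

17 2 2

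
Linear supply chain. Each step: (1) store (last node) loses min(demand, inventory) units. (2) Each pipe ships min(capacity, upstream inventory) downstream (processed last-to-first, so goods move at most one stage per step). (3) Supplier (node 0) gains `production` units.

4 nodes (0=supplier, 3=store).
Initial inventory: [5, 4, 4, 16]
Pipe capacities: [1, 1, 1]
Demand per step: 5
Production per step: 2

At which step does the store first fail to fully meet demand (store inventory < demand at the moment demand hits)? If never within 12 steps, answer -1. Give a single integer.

Step 1: demand=5,sold=5 ship[2->3]=1 ship[1->2]=1 ship[0->1]=1 prod=2 -> [6 4 4 12]
Step 2: demand=5,sold=5 ship[2->3]=1 ship[1->2]=1 ship[0->1]=1 prod=2 -> [7 4 4 8]
Step 3: demand=5,sold=5 ship[2->3]=1 ship[1->2]=1 ship[0->1]=1 prod=2 -> [8 4 4 4]
Step 4: demand=5,sold=4 ship[2->3]=1 ship[1->2]=1 ship[0->1]=1 prod=2 -> [9 4 4 1]
Step 5: demand=5,sold=1 ship[2->3]=1 ship[1->2]=1 ship[0->1]=1 prod=2 -> [10 4 4 1]
Step 6: demand=5,sold=1 ship[2->3]=1 ship[1->2]=1 ship[0->1]=1 prod=2 -> [11 4 4 1]
Step 7: demand=5,sold=1 ship[2->3]=1 ship[1->2]=1 ship[0->1]=1 prod=2 -> [12 4 4 1]
Step 8: demand=5,sold=1 ship[2->3]=1 ship[1->2]=1 ship[0->1]=1 prod=2 -> [13 4 4 1]
Step 9: demand=5,sold=1 ship[2->3]=1 ship[1->2]=1 ship[0->1]=1 prod=2 -> [14 4 4 1]
Step 10: demand=5,sold=1 ship[2->3]=1 ship[1->2]=1 ship[0->1]=1 prod=2 -> [15 4 4 1]
Step 11: demand=5,sold=1 ship[2->3]=1 ship[1->2]=1 ship[0->1]=1 prod=2 -> [16 4 4 1]
Step 12: demand=5,sold=1 ship[2->3]=1 ship[1->2]=1 ship[0->1]=1 prod=2 -> [17 4 4 1]
First stockout at step 4

4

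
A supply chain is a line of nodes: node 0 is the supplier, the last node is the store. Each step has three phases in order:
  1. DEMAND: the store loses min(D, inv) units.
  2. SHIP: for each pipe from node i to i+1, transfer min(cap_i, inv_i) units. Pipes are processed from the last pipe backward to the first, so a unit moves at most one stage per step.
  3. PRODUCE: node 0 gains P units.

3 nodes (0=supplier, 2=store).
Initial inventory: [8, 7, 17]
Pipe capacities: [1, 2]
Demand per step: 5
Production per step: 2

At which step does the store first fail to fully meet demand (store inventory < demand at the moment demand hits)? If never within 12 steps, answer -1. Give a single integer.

Step 1: demand=5,sold=5 ship[1->2]=2 ship[0->1]=1 prod=2 -> [9 6 14]
Step 2: demand=5,sold=5 ship[1->2]=2 ship[0->1]=1 prod=2 -> [10 5 11]
Step 3: demand=5,sold=5 ship[1->2]=2 ship[0->1]=1 prod=2 -> [11 4 8]
Step 4: demand=5,sold=5 ship[1->2]=2 ship[0->1]=1 prod=2 -> [12 3 5]
Step 5: demand=5,sold=5 ship[1->2]=2 ship[0->1]=1 prod=2 -> [13 2 2]
Step 6: demand=5,sold=2 ship[1->2]=2 ship[0->1]=1 prod=2 -> [14 1 2]
Step 7: demand=5,sold=2 ship[1->2]=1 ship[0->1]=1 prod=2 -> [15 1 1]
Step 8: demand=5,sold=1 ship[1->2]=1 ship[0->1]=1 prod=2 -> [16 1 1]
Step 9: demand=5,sold=1 ship[1->2]=1 ship[0->1]=1 prod=2 -> [17 1 1]
Step 10: demand=5,sold=1 ship[1->2]=1 ship[0->1]=1 prod=2 -> [18 1 1]
Step 11: demand=5,sold=1 ship[1->2]=1 ship[0->1]=1 prod=2 -> [19 1 1]
Step 12: demand=5,sold=1 ship[1->2]=1 ship[0->1]=1 prod=2 -> [20 1 1]
First stockout at step 6

6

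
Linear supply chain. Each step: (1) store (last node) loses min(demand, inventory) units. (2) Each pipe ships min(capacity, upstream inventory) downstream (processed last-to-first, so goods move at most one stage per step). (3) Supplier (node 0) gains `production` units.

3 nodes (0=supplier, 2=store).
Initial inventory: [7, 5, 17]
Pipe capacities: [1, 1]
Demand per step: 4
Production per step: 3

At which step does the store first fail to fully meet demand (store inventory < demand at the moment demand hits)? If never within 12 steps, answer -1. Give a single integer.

Step 1: demand=4,sold=4 ship[1->2]=1 ship[0->1]=1 prod=3 -> [9 5 14]
Step 2: demand=4,sold=4 ship[1->2]=1 ship[0->1]=1 prod=3 -> [11 5 11]
Step 3: demand=4,sold=4 ship[1->2]=1 ship[0->1]=1 prod=3 -> [13 5 8]
Step 4: demand=4,sold=4 ship[1->2]=1 ship[0->1]=1 prod=3 -> [15 5 5]
Step 5: demand=4,sold=4 ship[1->2]=1 ship[0->1]=1 prod=3 -> [17 5 2]
Step 6: demand=4,sold=2 ship[1->2]=1 ship[0->1]=1 prod=3 -> [19 5 1]
Step 7: demand=4,sold=1 ship[1->2]=1 ship[0->1]=1 prod=3 -> [21 5 1]
Step 8: demand=4,sold=1 ship[1->2]=1 ship[0->1]=1 prod=3 -> [23 5 1]
Step 9: demand=4,sold=1 ship[1->2]=1 ship[0->1]=1 prod=3 -> [25 5 1]
Step 10: demand=4,sold=1 ship[1->2]=1 ship[0->1]=1 prod=3 -> [27 5 1]
Step 11: demand=4,sold=1 ship[1->2]=1 ship[0->1]=1 prod=3 -> [29 5 1]
Step 12: demand=4,sold=1 ship[1->2]=1 ship[0->1]=1 prod=3 -> [31 5 1]
First stockout at step 6

6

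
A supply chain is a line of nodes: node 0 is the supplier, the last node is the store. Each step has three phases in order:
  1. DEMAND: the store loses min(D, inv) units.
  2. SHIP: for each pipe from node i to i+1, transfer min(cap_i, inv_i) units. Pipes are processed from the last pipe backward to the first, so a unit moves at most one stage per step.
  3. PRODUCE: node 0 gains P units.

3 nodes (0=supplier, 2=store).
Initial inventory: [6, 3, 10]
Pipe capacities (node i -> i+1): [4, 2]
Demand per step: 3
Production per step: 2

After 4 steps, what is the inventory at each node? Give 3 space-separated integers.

Step 1: demand=3,sold=3 ship[1->2]=2 ship[0->1]=4 prod=2 -> inv=[4 5 9]
Step 2: demand=3,sold=3 ship[1->2]=2 ship[0->1]=4 prod=2 -> inv=[2 7 8]
Step 3: demand=3,sold=3 ship[1->2]=2 ship[0->1]=2 prod=2 -> inv=[2 7 7]
Step 4: demand=3,sold=3 ship[1->2]=2 ship[0->1]=2 prod=2 -> inv=[2 7 6]

2 7 6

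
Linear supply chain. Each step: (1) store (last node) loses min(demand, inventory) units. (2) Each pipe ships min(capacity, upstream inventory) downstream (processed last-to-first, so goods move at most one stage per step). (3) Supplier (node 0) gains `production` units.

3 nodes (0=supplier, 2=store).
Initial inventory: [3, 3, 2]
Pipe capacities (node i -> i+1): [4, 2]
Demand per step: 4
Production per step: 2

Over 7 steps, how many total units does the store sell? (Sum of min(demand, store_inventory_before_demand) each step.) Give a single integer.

Answer: 14

Derivation:
Step 1: sold=2 (running total=2) -> [2 4 2]
Step 2: sold=2 (running total=4) -> [2 4 2]
Step 3: sold=2 (running total=6) -> [2 4 2]
Step 4: sold=2 (running total=8) -> [2 4 2]
Step 5: sold=2 (running total=10) -> [2 4 2]
Step 6: sold=2 (running total=12) -> [2 4 2]
Step 7: sold=2 (running total=14) -> [2 4 2]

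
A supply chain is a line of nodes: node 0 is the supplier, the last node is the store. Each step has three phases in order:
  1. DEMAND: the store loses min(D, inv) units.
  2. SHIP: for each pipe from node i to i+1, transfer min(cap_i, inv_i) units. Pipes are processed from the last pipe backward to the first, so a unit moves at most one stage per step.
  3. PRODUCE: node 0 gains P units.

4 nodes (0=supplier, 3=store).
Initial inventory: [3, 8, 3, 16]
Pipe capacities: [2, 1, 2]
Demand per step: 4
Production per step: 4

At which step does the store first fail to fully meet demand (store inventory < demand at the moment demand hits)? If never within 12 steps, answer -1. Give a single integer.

Step 1: demand=4,sold=4 ship[2->3]=2 ship[1->2]=1 ship[0->1]=2 prod=4 -> [5 9 2 14]
Step 2: demand=4,sold=4 ship[2->3]=2 ship[1->2]=1 ship[0->1]=2 prod=4 -> [7 10 1 12]
Step 3: demand=4,sold=4 ship[2->3]=1 ship[1->2]=1 ship[0->1]=2 prod=4 -> [9 11 1 9]
Step 4: demand=4,sold=4 ship[2->3]=1 ship[1->2]=1 ship[0->1]=2 prod=4 -> [11 12 1 6]
Step 5: demand=4,sold=4 ship[2->3]=1 ship[1->2]=1 ship[0->1]=2 prod=4 -> [13 13 1 3]
Step 6: demand=4,sold=3 ship[2->3]=1 ship[1->2]=1 ship[0->1]=2 prod=4 -> [15 14 1 1]
Step 7: demand=4,sold=1 ship[2->3]=1 ship[1->2]=1 ship[0->1]=2 prod=4 -> [17 15 1 1]
Step 8: demand=4,sold=1 ship[2->3]=1 ship[1->2]=1 ship[0->1]=2 prod=4 -> [19 16 1 1]
Step 9: demand=4,sold=1 ship[2->3]=1 ship[1->2]=1 ship[0->1]=2 prod=4 -> [21 17 1 1]
Step 10: demand=4,sold=1 ship[2->3]=1 ship[1->2]=1 ship[0->1]=2 prod=4 -> [23 18 1 1]
Step 11: demand=4,sold=1 ship[2->3]=1 ship[1->2]=1 ship[0->1]=2 prod=4 -> [25 19 1 1]
Step 12: demand=4,sold=1 ship[2->3]=1 ship[1->2]=1 ship[0->1]=2 prod=4 -> [27 20 1 1]
First stockout at step 6

6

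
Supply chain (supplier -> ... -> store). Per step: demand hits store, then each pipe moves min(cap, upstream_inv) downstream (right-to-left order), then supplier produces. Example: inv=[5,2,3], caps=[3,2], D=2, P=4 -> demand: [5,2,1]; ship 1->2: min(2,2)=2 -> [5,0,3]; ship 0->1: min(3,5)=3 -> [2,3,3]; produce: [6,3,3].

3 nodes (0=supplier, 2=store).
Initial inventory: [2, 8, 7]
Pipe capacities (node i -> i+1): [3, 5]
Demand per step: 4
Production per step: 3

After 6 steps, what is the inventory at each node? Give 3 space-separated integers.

Step 1: demand=4,sold=4 ship[1->2]=5 ship[0->1]=2 prod=3 -> inv=[3 5 8]
Step 2: demand=4,sold=4 ship[1->2]=5 ship[0->1]=3 prod=3 -> inv=[3 3 9]
Step 3: demand=4,sold=4 ship[1->2]=3 ship[0->1]=3 prod=3 -> inv=[3 3 8]
Step 4: demand=4,sold=4 ship[1->2]=3 ship[0->1]=3 prod=3 -> inv=[3 3 7]
Step 5: demand=4,sold=4 ship[1->2]=3 ship[0->1]=3 prod=3 -> inv=[3 3 6]
Step 6: demand=4,sold=4 ship[1->2]=3 ship[0->1]=3 prod=3 -> inv=[3 3 5]

3 3 5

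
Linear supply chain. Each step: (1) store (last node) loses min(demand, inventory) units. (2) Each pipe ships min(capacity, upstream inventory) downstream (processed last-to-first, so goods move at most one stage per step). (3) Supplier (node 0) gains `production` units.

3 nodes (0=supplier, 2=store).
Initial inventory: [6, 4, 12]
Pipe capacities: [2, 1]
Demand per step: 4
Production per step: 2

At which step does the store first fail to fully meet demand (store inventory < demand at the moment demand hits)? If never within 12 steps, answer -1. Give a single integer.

Step 1: demand=4,sold=4 ship[1->2]=1 ship[0->1]=2 prod=2 -> [6 5 9]
Step 2: demand=4,sold=4 ship[1->2]=1 ship[0->1]=2 prod=2 -> [6 6 6]
Step 3: demand=4,sold=4 ship[1->2]=1 ship[0->1]=2 prod=2 -> [6 7 3]
Step 4: demand=4,sold=3 ship[1->2]=1 ship[0->1]=2 prod=2 -> [6 8 1]
Step 5: demand=4,sold=1 ship[1->2]=1 ship[0->1]=2 prod=2 -> [6 9 1]
Step 6: demand=4,sold=1 ship[1->2]=1 ship[0->1]=2 prod=2 -> [6 10 1]
Step 7: demand=4,sold=1 ship[1->2]=1 ship[0->1]=2 prod=2 -> [6 11 1]
Step 8: demand=4,sold=1 ship[1->2]=1 ship[0->1]=2 prod=2 -> [6 12 1]
Step 9: demand=4,sold=1 ship[1->2]=1 ship[0->1]=2 prod=2 -> [6 13 1]
Step 10: demand=4,sold=1 ship[1->2]=1 ship[0->1]=2 prod=2 -> [6 14 1]
Step 11: demand=4,sold=1 ship[1->2]=1 ship[0->1]=2 prod=2 -> [6 15 1]
Step 12: demand=4,sold=1 ship[1->2]=1 ship[0->1]=2 prod=2 -> [6 16 1]
First stockout at step 4

4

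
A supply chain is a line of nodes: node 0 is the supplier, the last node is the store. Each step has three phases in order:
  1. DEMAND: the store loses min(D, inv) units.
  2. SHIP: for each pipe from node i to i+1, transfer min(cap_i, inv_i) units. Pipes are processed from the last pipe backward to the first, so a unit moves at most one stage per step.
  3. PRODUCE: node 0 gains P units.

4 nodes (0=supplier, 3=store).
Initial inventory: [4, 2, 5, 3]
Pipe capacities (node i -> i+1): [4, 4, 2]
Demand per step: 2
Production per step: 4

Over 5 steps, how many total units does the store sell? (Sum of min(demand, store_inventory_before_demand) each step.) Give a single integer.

Step 1: sold=2 (running total=2) -> [4 4 5 3]
Step 2: sold=2 (running total=4) -> [4 4 7 3]
Step 3: sold=2 (running total=6) -> [4 4 9 3]
Step 4: sold=2 (running total=8) -> [4 4 11 3]
Step 5: sold=2 (running total=10) -> [4 4 13 3]

Answer: 10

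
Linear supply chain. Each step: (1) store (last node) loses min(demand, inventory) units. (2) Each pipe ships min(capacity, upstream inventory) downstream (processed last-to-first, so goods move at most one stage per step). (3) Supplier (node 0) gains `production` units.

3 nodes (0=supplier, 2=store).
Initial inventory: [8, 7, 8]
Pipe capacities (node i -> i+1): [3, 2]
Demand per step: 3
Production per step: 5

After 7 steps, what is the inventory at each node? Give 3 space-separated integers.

Step 1: demand=3,sold=3 ship[1->2]=2 ship[0->1]=3 prod=5 -> inv=[10 8 7]
Step 2: demand=3,sold=3 ship[1->2]=2 ship[0->1]=3 prod=5 -> inv=[12 9 6]
Step 3: demand=3,sold=3 ship[1->2]=2 ship[0->1]=3 prod=5 -> inv=[14 10 5]
Step 4: demand=3,sold=3 ship[1->2]=2 ship[0->1]=3 prod=5 -> inv=[16 11 4]
Step 5: demand=3,sold=3 ship[1->2]=2 ship[0->1]=3 prod=5 -> inv=[18 12 3]
Step 6: demand=3,sold=3 ship[1->2]=2 ship[0->1]=3 prod=5 -> inv=[20 13 2]
Step 7: demand=3,sold=2 ship[1->2]=2 ship[0->1]=3 prod=5 -> inv=[22 14 2]

22 14 2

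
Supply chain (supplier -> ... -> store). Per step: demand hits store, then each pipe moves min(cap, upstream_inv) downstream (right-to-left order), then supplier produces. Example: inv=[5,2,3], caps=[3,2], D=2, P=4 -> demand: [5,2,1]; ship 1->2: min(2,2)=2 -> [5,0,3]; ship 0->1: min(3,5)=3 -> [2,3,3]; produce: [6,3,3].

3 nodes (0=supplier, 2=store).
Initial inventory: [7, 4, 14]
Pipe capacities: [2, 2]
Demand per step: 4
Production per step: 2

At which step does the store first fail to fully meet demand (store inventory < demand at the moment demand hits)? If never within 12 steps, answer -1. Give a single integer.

Step 1: demand=4,sold=4 ship[1->2]=2 ship[0->1]=2 prod=2 -> [7 4 12]
Step 2: demand=4,sold=4 ship[1->2]=2 ship[0->1]=2 prod=2 -> [7 4 10]
Step 3: demand=4,sold=4 ship[1->2]=2 ship[0->1]=2 prod=2 -> [7 4 8]
Step 4: demand=4,sold=4 ship[1->2]=2 ship[0->1]=2 prod=2 -> [7 4 6]
Step 5: demand=4,sold=4 ship[1->2]=2 ship[0->1]=2 prod=2 -> [7 4 4]
Step 6: demand=4,sold=4 ship[1->2]=2 ship[0->1]=2 prod=2 -> [7 4 2]
Step 7: demand=4,sold=2 ship[1->2]=2 ship[0->1]=2 prod=2 -> [7 4 2]
Step 8: demand=4,sold=2 ship[1->2]=2 ship[0->1]=2 prod=2 -> [7 4 2]
Step 9: demand=4,sold=2 ship[1->2]=2 ship[0->1]=2 prod=2 -> [7 4 2]
Step 10: demand=4,sold=2 ship[1->2]=2 ship[0->1]=2 prod=2 -> [7 4 2]
Step 11: demand=4,sold=2 ship[1->2]=2 ship[0->1]=2 prod=2 -> [7 4 2]
Step 12: demand=4,sold=2 ship[1->2]=2 ship[0->1]=2 prod=2 -> [7 4 2]
First stockout at step 7

7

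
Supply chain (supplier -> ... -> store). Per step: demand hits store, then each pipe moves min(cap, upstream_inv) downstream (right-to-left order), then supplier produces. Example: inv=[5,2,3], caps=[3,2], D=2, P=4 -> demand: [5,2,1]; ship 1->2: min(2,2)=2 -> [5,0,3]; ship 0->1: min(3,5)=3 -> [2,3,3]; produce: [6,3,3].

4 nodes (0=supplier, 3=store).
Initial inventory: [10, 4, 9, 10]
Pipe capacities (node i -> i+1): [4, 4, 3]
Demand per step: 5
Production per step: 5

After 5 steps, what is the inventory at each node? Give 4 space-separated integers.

Step 1: demand=5,sold=5 ship[2->3]=3 ship[1->2]=4 ship[0->1]=4 prod=5 -> inv=[11 4 10 8]
Step 2: demand=5,sold=5 ship[2->3]=3 ship[1->2]=4 ship[0->1]=4 prod=5 -> inv=[12 4 11 6]
Step 3: demand=5,sold=5 ship[2->3]=3 ship[1->2]=4 ship[0->1]=4 prod=5 -> inv=[13 4 12 4]
Step 4: demand=5,sold=4 ship[2->3]=3 ship[1->2]=4 ship[0->1]=4 prod=5 -> inv=[14 4 13 3]
Step 5: demand=5,sold=3 ship[2->3]=3 ship[1->2]=4 ship[0->1]=4 prod=5 -> inv=[15 4 14 3]

15 4 14 3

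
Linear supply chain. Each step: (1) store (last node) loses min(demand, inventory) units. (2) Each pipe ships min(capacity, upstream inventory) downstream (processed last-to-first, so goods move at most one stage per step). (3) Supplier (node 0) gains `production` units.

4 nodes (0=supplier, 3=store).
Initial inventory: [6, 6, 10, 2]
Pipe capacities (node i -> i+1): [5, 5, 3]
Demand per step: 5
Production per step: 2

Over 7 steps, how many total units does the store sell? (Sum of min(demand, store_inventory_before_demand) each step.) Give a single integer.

Answer: 20

Derivation:
Step 1: sold=2 (running total=2) -> [3 6 12 3]
Step 2: sold=3 (running total=5) -> [2 4 14 3]
Step 3: sold=3 (running total=8) -> [2 2 15 3]
Step 4: sold=3 (running total=11) -> [2 2 14 3]
Step 5: sold=3 (running total=14) -> [2 2 13 3]
Step 6: sold=3 (running total=17) -> [2 2 12 3]
Step 7: sold=3 (running total=20) -> [2 2 11 3]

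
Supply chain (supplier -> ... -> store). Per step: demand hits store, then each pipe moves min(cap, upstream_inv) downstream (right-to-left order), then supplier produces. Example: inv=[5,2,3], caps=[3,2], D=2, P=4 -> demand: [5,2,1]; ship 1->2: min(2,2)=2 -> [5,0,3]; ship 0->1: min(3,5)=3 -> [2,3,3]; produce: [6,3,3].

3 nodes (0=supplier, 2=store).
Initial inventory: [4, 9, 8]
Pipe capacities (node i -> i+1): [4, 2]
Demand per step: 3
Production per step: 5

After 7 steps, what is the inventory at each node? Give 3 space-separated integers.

Step 1: demand=3,sold=3 ship[1->2]=2 ship[0->1]=4 prod=5 -> inv=[5 11 7]
Step 2: demand=3,sold=3 ship[1->2]=2 ship[0->1]=4 prod=5 -> inv=[6 13 6]
Step 3: demand=3,sold=3 ship[1->2]=2 ship[0->1]=4 prod=5 -> inv=[7 15 5]
Step 4: demand=3,sold=3 ship[1->2]=2 ship[0->1]=4 prod=5 -> inv=[8 17 4]
Step 5: demand=3,sold=3 ship[1->2]=2 ship[0->1]=4 prod=5 -> inv=[9 19 3]
Step 6: demand=3,sold=3 ship[1->2]=2 ship[0->1]=4 prod=5 -> inv=[10 21 2]
Step 7: demand=3,sold=2 ship[1->2]=2 ship[0->1]=4 prod=5 -> inv=[11 23 2]

11 23 2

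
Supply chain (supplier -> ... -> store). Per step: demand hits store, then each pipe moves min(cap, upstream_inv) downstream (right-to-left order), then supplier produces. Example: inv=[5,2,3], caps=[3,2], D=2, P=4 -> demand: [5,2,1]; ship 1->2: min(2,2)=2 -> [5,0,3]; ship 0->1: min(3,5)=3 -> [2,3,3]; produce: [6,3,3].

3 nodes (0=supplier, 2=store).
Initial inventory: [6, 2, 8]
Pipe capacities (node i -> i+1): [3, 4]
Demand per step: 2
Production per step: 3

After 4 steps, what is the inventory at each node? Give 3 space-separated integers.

Step 1: demand=2,sold=2 ship[1->2]=2 ship[0->1]=3 prod=3 -> inv=[6 3 8]
Step 2: demand=2,sold=2 ship[1->2]=3 ship[0->1]=3 prod=3 -> inv=[6 3 9]
Step 3: demand=2,sold=2 ship[1->2]=3 ship[0->1]=3 prod=3 -> inv=[6 3 10]
Step 4: demand=2,sold=2 ship[1->2]=3 ship[0->1]=3 prod=3 -> inv=[6 3 11]

6 3 11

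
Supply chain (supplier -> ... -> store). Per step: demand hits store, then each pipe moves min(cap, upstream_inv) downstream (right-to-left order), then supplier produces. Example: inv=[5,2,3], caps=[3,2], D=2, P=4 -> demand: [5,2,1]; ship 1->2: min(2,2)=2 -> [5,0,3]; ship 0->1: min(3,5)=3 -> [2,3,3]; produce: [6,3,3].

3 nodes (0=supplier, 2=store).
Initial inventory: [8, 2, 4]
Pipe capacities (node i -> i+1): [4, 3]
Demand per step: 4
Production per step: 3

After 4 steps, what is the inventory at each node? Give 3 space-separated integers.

Step 1: demand=4,sold=4 ship[1->2]=2 ship[0->1]=4 prod=3 -> inv=[7 4 2]
Step 2: demand=4,sold=2 ship[1->2]=3 ship[0->1]=4 prod=3 -> inv=[6 5 3]
Step 3: demand=4,sold=3 ship[1->2]=3 ship[0->1]=4 prod=3 -> inv=[5 6 3]
Step 4: demand=4,sold=3 ship[1->2]=3 ship[0->1]=4 prod=3 -> inv=[4 7 3]

4 7 3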